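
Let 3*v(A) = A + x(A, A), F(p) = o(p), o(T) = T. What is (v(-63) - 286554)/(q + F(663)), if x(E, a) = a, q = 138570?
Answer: -95532/46411 ≈ -2.0584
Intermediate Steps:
F(p) = p
v(A) = 2*A/3 (v(A) = (A + A)/3 = (2*A)/3 = 2*A/3)
(v(-63) - 286554)/(q + F(663)) = ((2/3)*(-63) - 286554)/(138570 + 663) = (-42 - 286554)/139233 = -286596*1/139233 = -95532/46411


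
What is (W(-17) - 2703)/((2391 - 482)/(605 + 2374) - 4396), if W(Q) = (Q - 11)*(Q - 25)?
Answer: 4548933/13093775 ≈ 0.34741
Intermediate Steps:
W(Q) = (-25 + Q)*(-11 + Q) (W(Q) = (-11 + Q)*(-25 + Q) = (-25 + Q)*(-11 + Q))
(W(-17) - 2703)/((2391 - 482)/(605 + 2374) - 4396) = ((275 + (-17)² - 36*(-17)) - 2703)/((2391 - 482)/(605 + 2374) - 4396) = ((275 + 289 + 612) - 2703)/(1909/2979 - 4396) = (1176 - 2703)/(1909*(1/2979) - 4396) = -1527/(1909/2979 - 4396) = -1527/(-13093775/2979) = -1527*(-2979/13093775) = 4548933/13093775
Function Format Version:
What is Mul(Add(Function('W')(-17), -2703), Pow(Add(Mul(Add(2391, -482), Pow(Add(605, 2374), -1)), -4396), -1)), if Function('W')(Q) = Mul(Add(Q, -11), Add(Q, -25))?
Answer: Rational(4548933, 13093775) ≈ 0.34741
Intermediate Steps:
Function('W')(Q) = Mul(Add(-25, Q), Add(-11, Q)) (Function('W')(Q) = Mul(Add(-11, Q), Add(-25, Q)) = Mul(Add(-25, Q), Add(-11, Q)))
Mul(Add(Function('W')(-17), -2703), Pow(Add(Mul(Add(2391, -482), Pow(Add(605, 2374), -1)), -4396), -1)) = Mul(Add(Add(275, Pow(-17, 2), Mul(-36, -17)), -2703), Pow(Add(Mul(Add(2391, -482), Pow(Add(605, 2374), -1)), -4396), -1)) = Mul(Add(Add(275, 289, 612), -2703), Pow(Add(Mul(1909, Pow(2979, -1)), -4396), -1)) = Mul(Add(1176, -2703), Pow(Add(Mul(1909, Rational(1, 2979)), -4396), -1)) = Mul(-1527, Pow(Add(Rational(1909, 2979), -4396), -1)) = Mul(-1527, Pow(Rational(-13093775, 2979), -1)) = Mul(-1527, Rational(-2979, 13093775)) = Rational(4548933, 13093775)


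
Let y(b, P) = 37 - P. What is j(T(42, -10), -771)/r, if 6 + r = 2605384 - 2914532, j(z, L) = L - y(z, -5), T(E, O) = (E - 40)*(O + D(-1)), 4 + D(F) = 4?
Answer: 813/309154 ≈ 0.0026298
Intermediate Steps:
D(F) = 0 (D(F) = -4 + 4 = 0)
T(E, O) = O*(-40 + E) (T(E, O) = (E - 40)*(O + 0) = (-40 + E)*O = O*(-40 + E))
j(z, L) = -42 + L (j(z, L) = L - (37 - 1*(-5)) = L - (37 + 5) = L - 1*42 = L - 42 = -42 + L)
r = -309154 (r = -6 + (2605384 - 2914532) = -6 - 309148 = -309154)
j(T(42, -10), -771)/r = (-42 - 771)/(-309154) = -813*(-1/309154) = 813/309154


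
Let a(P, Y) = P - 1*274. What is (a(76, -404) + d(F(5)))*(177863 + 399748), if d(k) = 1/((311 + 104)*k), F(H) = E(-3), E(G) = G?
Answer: -47462488407/415 ≈ -1.1437e+8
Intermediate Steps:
a(P, Y) = -274 + P (a(P, Y) = P - 274 = -274 + P)
F(H) = -3
d(k) = 1/(415*k)
(a(76, -404) + d(F(5)))*(177863 + 399748) = ((-274 + 76) + (1/415)/(-3))*(177863 + 399748) = (-198 + (1/415)*(-⅓))*577611 = (-198 - 1/1245)*577611 = -246511/1245*577611 = -47462488407/415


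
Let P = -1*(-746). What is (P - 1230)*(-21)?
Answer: 10164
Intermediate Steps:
P = 746
(P - 1230)*(-21) = (746 - 1230)*(-21) = -484*(-21) = 10164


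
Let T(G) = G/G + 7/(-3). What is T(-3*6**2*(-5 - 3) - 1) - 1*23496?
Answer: -70492/3 ≈ -23497.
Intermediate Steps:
T(G) = -4/3 (T(G) = 1 + 7*(-1/3) = 1 - 7/3 = -4/3)
T(-3*6**2*(-5 - 3) - 1) - 1*23496 = -4/3 - 1*23496 = -4/3 - 23496 = -70492/3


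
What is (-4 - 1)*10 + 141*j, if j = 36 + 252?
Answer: 40558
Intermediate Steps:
j = 288
(-4 - 1)*10 + 141*j = (-4 - 1)*10 + 141*288 = -5*10 + 40608 = -50 + 40608 = 40558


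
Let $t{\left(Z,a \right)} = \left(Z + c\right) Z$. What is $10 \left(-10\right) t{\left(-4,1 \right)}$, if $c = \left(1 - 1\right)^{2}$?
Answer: $-1600$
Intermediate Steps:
$c = 0$ ($c = 0^{2} = 0$)
$t{\left(Z,a \right)} = Z^{2}$ ($t{\left(Z,a \right)} = \left(Z + 0\right) Z = Z Z = Z^{2}$)
$10 \left(-10\right) t{\left(-4,1 \right)} = 10 \left(-10\right) \left(-4\right)^{2} = \left(-100\right) 16 = -1600$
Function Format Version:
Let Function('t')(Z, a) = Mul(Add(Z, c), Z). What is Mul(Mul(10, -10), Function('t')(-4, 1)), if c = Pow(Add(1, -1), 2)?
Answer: -1600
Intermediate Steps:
c = 0 (c = Pow(0, 2) = 0)
Function('t')(Z, a) = Pow(Z, 2) (Function('t')(Z, a) = Mul(Add(Z, 0), Z) = Mul(Z, Z) = Pow(Z, 2))
Mul(Mul(10, -10), Function('t')(-4, 1)) = Mul(Mul(10, -10), Pow(-4, 2)) = Mul(-100, 16) = -1600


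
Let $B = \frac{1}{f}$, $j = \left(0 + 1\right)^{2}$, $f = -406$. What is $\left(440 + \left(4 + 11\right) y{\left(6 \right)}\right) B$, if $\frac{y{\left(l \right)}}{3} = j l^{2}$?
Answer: $- \frac{1030}{203} \approx -5.0739$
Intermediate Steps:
$j = 1$ ($j = 1^{2} = 1$)
$y{\left(l \right)} = 3 l^{2}$ ($y{\left(l \right)} = 3 \cdot 1 l^{2} = 3 l^{2}$)
$B = - \frac{1}{406}$ ($B = \frac{1}{-406} = - \frac{1}{406} \approx -0.0024631$)
$\left(440 + \left(4 + 11\right) y{\left(6 \right)}\right) B = \left(440 + \left(4 + 11\right) 3 \cdot 6^{2}\right) \left(- \frac{1}{406}\right) = \left(440 + 15 \cdot 3 \cdot 36\right) \left(- \frac{1}{406}\right) = \left(440 + 15 \cdot 108\right) \left(- \frac{1}{406}\right) = \left(440 + 1620\right) \left(- \frac{1}{406}\right) = 2060 \left(- \frac{1}{406}\right) = - \frac{1030}{203}$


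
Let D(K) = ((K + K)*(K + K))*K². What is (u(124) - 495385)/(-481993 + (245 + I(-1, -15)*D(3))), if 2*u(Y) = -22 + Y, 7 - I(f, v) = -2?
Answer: 247667/239416 ≈ 1.0345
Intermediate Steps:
I(f, v) = 9 (I(f, v) = 7 - 1*(-2) = 7 + 2 = 9)
u(Y) = -11 + Y/2 (u(Y) = (-22 + Y)/2 = -11 + Y/2)
D(K) = 4*K⁴ (D(K) = ((2*K)*(2*K))*K² = (4*K²)*K² = 4*K⁴)
(u(124) - 495385)/(-481993 + (245 + I(-1, -15)*D(3))) = ((-11 + (½)*124) - 495385)/(-481993 + (245 + 9*(4*3⁴))) = ((-11 + 62) - 495385)/(-481993 + (245 + 9*(4*81))) = (51 - 495385)/(-481993 + (245 + 9*324)) = -495334/(-481993 + (245 + 2916)) = -495334/(-481993 + 3161) = -495334/(-478832) = -495334*(-1/478832) = 247667/239416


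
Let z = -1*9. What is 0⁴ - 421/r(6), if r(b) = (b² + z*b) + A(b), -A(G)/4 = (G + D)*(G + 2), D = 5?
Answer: 421/370 ≈ 1.1378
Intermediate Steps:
A(G) = -4*(2 + G)*(5 + G) (A(G) = -4*(G + 5)*(G + 2) = -4*(5 + G)*(2 + G) = -4*(2 + G)*(5 + G))
z = -9
r(b) = -40 - 37*b - 3*b² (r(b) = (b² - 9*b) + (-40 - 28*b - 4*b²) = -40 - 37*b - 3*b²)
0⁴ - 421/r(6) = 0⁴ - 421/(-40 - 37*6 - 3*6²) = 0 - 421/(-40 - 222 - 3*36) = 0 - 421/(-40 - 222 - 108) = 0 - 421/(-370) = 0 - 421*(-1)/370 = 0 - 1*(-421/370) = 0 + 421/370 = 421/370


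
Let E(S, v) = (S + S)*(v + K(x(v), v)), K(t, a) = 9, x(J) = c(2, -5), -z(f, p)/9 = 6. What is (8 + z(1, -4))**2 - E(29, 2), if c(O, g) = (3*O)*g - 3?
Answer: 1478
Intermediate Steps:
z(f, p) = -54 (z(f, p) = -9*6 = -54)
c(O, g) = -3 + 3*O*g (c(O, g) = 3*O*g - 3 = -3 + 3*O*g)
x(J) = -33 (x(J) = -3 + 3*2*(-5) = -3 - 30 = -33)
E(S, v) = 2*S*(9 + v) (E(S, v) = (S + S)*(v + 9) = (2*S)*(9 + v) = 2*S*(9 + v))
(8 + z(1, -4))**2 - E(29, 2) = (8 - 54)**2 - 2*29*(9 + 2) = (-46)**2 - 2*29*11 = 2116 - 1*638 = 2116 - 638 = 1478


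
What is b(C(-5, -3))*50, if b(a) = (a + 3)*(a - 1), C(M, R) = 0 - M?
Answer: 1600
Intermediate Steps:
C(M, R) = -M
b(a) = (-1 + a)*(3 + a) (b(a) = (3 + a)*(-1 + a) = (-1 + a)*(3 + a))
b(C(-5, -3))*50 = (-3 + (-1*(-5))² + 2*(-1*(-5)))*50 = (-3 + 5² + 2*5)*50 = (-3 + 25 + 10)*50 = 32*50 = 1600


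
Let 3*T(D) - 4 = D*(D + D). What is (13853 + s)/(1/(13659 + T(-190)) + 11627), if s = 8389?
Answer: 419561967/219325915 ≈ 1.9130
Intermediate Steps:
T(D) = 4/3 + 2*D²/3 (T(D) = 4/3 + (D*(D + D))/3 = 4/3 + (D*(2*D))/3 = 4/3 + (2*D²)/3 = 4/3 + 2*D²/3)
(13853 + s)/(1/(13659 + T(-190)) + 11627) = (13853 + 8389)/(1/(13659 + (4/3 + (⅔)*(-190)²)) + 11627) = 22242/(1/(13659 + (4/3 + (⅔)*36100)) + 11627) = 22242/(1/(13659 + (4/3 + 72200/3)) + 11627) = 22242/(1/(13659 + 24068) + 11627) = 22242/(1/37727 + 11627) = 22242/(438651830/37727) = 22242*(37727/438651830) = 419561967/219325915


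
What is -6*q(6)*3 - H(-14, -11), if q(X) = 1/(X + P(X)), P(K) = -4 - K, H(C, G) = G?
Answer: 31/2 ≈ 15.500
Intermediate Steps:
q(X) = -¼ (q(X) = 1/(X + (-4 - X)) = 1/(-4) = -¼)
-6*q(6)*3 - H(-14, -11) = -6*(-¼)*3 - 1*(-11) = (3/2)*3 + 11 = 9/2 + 11 = 31/2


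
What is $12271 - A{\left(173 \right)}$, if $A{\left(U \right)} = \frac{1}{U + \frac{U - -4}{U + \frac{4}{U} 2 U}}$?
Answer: $\frac{386413609}{31490} \approx 12271.0$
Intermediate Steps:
$A{\left(U \right)} = \frac{1}{U + \frac{4 + U}{8 + U}}$ ($A{\left(U \right)} = \frac{1}{U + \frac{U + \left(-46 + 50\right)}{U + \frac{8}{U} U}} = \frac{1}{U + \frac{U + 4}{U + 8}} = \frac{1}{U + \frac{4 + U}{8 + U}}$)
$12271 - A{\left(173 \right)} = 12271 - \frac{8 + 173}{4 + 173^{2} + 9 \cdot 173} = 12271 - \frac{1}{4 + 29929 + 1557} \cdot 181 = 12271 - \frac{1}{31490} \cdot 181 = 12271 - \frac{181}{31490} = \frac{386413609}{31490}$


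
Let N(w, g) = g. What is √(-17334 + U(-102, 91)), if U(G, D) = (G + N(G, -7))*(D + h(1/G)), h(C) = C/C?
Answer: I*√27362 ≈ 165.41*I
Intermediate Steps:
h(C) = 1
U(G, D) = (1 + D)*(-7 + G) (U(G, D) = (G - 7)*(D + 1) = (-7 + G)*(1 + D) = (1 + D)*(-7 + G))
√(-17334 + U(-102, 91)) = √(-17334 + (-7 - 102 - 7*91 + 91*(-102))) = √(-17334 + (-7 - 102 - 637 - 9282)) = √(-17334 - 10028) = √(-27362) = I*√27362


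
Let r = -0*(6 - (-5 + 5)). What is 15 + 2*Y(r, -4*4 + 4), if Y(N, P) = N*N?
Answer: 15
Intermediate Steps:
r = 0 (r = -0*(6 - 0) = -0*(6 - 1*0) = -0*(6 + 0) = -0*6 = -1*0 = 0)
Y(N, P) = N**2
15 + 2*Y(r, -4*4 + 4) = 15 + 2*0**2 = 15 + 2*0 = 15 + 0 = 15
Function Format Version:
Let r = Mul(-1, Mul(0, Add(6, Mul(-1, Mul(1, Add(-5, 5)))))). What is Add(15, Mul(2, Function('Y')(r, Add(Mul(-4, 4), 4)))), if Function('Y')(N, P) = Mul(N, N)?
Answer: 15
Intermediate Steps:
r = 0 (r = Mul(-1, Mul(0, Add(6, Mul(-1, Mul(1, 0))))) = Mul(-1, Mul(0, Add(6, Mul(-1, 0)))) = Mul(-1, Mul(0, Add(6, 0))) = Mul(-1, Mul(0, 6)) = Mul(-1, 0) = 0)
Function('Y')(N, P) = Pow(N, 2)
Add(15, Mul(2, Function('Y')(r, Add(Mul(-4, 4), 4)))) = Add(15, Mul(2, Pow(0, 2))) = Add(15, Mul(2, 0)) = Add(15, 0) = 15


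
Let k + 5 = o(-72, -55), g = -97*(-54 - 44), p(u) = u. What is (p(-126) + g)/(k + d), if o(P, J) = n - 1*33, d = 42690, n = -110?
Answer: 4690/21271 ≈ 0.22049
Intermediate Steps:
g = 9506 (g = -97*(-98) = 9506)
o(P, J) = -143 (o(P, J) = -110 - 1*33 = -110 - 33 = -143)
k = -148 (k = -5 - 143 = -148)
(p(-126) + g)/(k + d) = (-126 + 9506)/(-148 + 42690) = 9380/42542 = 9380*(1/42542) = 4690/21271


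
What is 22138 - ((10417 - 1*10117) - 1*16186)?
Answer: 38024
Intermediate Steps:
22138 - ((10417 - 1*10117) - 1*16186) = 22138 - ((10417 - 10117) - 16186) = 22138 - (300 - 16186) = 22138 - 1*(-15886) = 22138 + 15886 = 38024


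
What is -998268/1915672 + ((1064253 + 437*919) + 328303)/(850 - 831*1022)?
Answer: -535497834453/203164678288 ≈ -2.6358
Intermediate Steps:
-998268/1915672 + ((1064253 + 437*919) + 328303)/(850 - 831*1022) = -998268*1/1915672 + ((1064253 + 401603) + 328303)/(850 - 849282) = -249567/478918 + (1465856 + 328303)/(-848432) = -249567/478918 + 1794159*(-1/848432) = -249567/478918 - 1794159/848432 = -535497834453/203164678288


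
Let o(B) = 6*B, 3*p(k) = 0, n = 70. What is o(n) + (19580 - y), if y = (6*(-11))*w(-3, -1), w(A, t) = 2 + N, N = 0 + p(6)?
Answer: 20132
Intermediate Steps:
p(k) = 0 (p(k) = (⅓)*0 = 0)
N = 0 (N = 0 + 0 = 0)
w(A, t) = 2 (w(A, t) = 2 + 0 = 2)
y = -132 (y = (6*(-11))*2 = -66*2 = -132)
o(n) + (19580 - y) = 6*70 + (19580 - 1*(-132)) = 420 + (19580 + 132) = 420 + 19712 = 20132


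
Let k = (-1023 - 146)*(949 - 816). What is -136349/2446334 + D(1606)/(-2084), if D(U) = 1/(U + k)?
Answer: -21861322348951/392229492988388 ≈ -0.055736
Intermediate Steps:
k = -155477 (k = -1169*133 = -155477)
D(U) = 1/(-155477 + U) (D(U) = 1/(U - 155477) = 1/(-155477 + U))
-136349/2446334 + D(1606)/(-2084) = -136349/2446334 + 1/((-155477 + 1606)*(-2084)) = -136349*1/2446334 - 1/2084/(-153871) = -136349/2446334 - 1/153871*(-1/2084) = -136349/2446334 + 1/320667164 = -21861322348951/392229492988388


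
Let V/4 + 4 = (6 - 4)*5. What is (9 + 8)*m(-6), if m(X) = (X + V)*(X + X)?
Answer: -3672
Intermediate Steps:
V = 24 (V = -16 + 4*((6 - 4)*5) = -16 + 4*(2*5) = -16 + 4*10 = -16 + 40 = 24)
m(X) = 2*X*(24 + X) (m(X) = (X + 24)*(X + X) = (24 + X)*(2*X) = 2*X*(24 + X))
(9 + 8)*m(-6) = (9 + 8)*(2*(-6)*(24 - 6)) = 17*(2*(-6)*18) = 17*(-216) = -3672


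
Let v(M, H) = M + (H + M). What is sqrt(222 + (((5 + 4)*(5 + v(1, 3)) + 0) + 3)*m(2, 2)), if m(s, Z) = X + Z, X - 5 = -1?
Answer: 2*sqrt(195) ≈ 27.928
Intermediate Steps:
X = 4 (X = 5 - 1 = 4)
m(s, Z) = 4 + Z
v(M, H) = H + 2*M
sqrt(222 + (((5 + 4)*(5 + v(1, 3)) + 0) + 3)*m(2, 2)) = sqrt(222 + (((5 + 4)*(5 + (3 + 2*1)) + 0) + 3)*(4 + 2)) = sqrt(222 + ((9*(5 + (3 + 2)) + 0) + 3)*6) = sqrt(222 + ((9*(5 + 5) + 0) + 3)*6) = sqrt(222 + ((9*10 + 0) + 3)*6) = sqrt(222 + ((90 + 0) + 3)*6) = sqrt(222 + (90 + 3)*6) = sqrt(222 + 93*6) = sqrt(222 + 558) = sqrt(780) = 2*sqrt(195)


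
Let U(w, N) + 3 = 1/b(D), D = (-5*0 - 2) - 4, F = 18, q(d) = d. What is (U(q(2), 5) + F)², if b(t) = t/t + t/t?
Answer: 961/4 ≈ 240.25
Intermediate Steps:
D = -6 (D = (0 - 2) - 4 = -2 - 4 = -6)
b(t) = 2 (b(t) = 1 + 1 = 2)
U(w, N) = -5/2 (U(w, N) = -3 + 1/2 = -3 + ½ = -5/2)
(U(q(2), 5) + F)² = (-5/2 + 18)² = (31/2)² = 961/4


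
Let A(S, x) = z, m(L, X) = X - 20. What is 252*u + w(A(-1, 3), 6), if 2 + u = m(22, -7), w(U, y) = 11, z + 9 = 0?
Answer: -7297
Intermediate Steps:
m(L, X) = -20 + X
z = -9 (z = -9 + 0 = -9)
A(S, x) = -9
u = -29 (u = -2 + (-20 - 7) = -2 - 27 = -29)
252*u + w(A(-1, 3), 6) = 252*(-29) + 11 = -7308 + 11 = -7297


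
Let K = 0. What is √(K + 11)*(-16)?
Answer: -16*√11 ≈ -53.066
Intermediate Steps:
√(K + 11)*(-16) = √(0 + 11)*(-16) = √11*(-16) = -16*√11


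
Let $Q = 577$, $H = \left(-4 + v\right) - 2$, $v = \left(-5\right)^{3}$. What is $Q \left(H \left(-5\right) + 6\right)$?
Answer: $381397$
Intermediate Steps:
$v = -125$
$H = -131$ ($H = \left(-4 - 125\right) - 2 = -129 - 2 = -131$)
$Q \left(H \left(-5\right) + 6\right) = 577 \left(\left(-131\right) \left(-5\right) + 6\right) = 577 \left(655 + 6\right) = 577 \cdot 661 = 381397$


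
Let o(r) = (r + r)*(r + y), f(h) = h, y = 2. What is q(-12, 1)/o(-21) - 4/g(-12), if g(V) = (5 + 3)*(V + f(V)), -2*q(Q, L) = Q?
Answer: 181/6384 ≈ 0.028352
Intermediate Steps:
q(Q, L) = -Q/2
o(r) = 2*r*(2 + r) (o(r) = (r + r)*(r + 2) = (2*r)*(2 + r) = 2*r*(2 + r))
g(V) = 16*V (g(V) = (5 + 3)*(V + V) = 8*(2*V) = 16*V)
q(-12, 1)/o(-21) - 4/g(-12) = (-½*(-12))/((2*(-21)*(2 - 21))) - 4/(16*(-12)) = 6/((2*(-21)*(-19))) - 4/(-192) = 6/798 - 4*(-1/192) = 6*(1/798) + 1/48 = 1/133 + 1/48 = 181/6384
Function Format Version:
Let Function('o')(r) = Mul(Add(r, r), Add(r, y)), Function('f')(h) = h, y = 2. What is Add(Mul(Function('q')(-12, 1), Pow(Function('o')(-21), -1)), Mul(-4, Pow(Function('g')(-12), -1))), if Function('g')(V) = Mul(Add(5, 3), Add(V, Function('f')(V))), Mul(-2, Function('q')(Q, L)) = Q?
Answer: Rational(181, 6384) ≈ 0.028352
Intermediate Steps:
Function('q')(Q, L) = Mul(Rational(-1, 2), Q)
Function('o')(r) = Mul(2, r, Add(2, r)) (Function('o')(r) = Mul(Add(r, r), Add(r, 2)) = Mul(Mul(2, r), Add(2, r)) = Mul(2, r, Add(2, r)))
Function('g')(V) = Mul(16, V) (Function('g')(V) = Mul(Add(5, 3), Add(V, V)) = Mul(8, Mul(2, V)) = Mul(16, V))
Add(Mul(Function('q')(-12, 1), Pow(Function('o')(-21), -1)), Mul(-4, Pow(Function('g')(-12), -1))) = Add(Mul(Mul(Rational(-1, 2), -12), Pow(Mul(2, -21, Add(2, -21)), -1)), Mul(-4, Pow(Mul(16, -12), -1))) = Add(Mul(6, Pow(Mul(2, -21, -19), -1)), Mul(-4, Pow(-192, -1))) = Add(Mul(6, Pow(798, -1)), Mul(-4, Rational(-1, 192))) = Add(Mul(6, Rational(1, 798)), Rational(1, 48)) = Add(Rational(1, 133), Rational(1, 48)) = Rational(181, 6384)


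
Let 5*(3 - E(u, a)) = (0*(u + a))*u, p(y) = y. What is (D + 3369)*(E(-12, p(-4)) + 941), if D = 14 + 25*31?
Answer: 3925152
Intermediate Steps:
D = 789 (D = 14 + 775 = 789)
E(u, a) = 3 (E(u, a) = 3 - 0*(u + a)*u/5 = 3 - 0*(a + u)*u/5 = 3 - 0*u = 3 - ⅕*0 = 3 + 0 = 3)
(D + 3369)*(E(-12, p(-4)) + 941) = (789 + 3369)*(3 + 941) = 4158*944 = 3925152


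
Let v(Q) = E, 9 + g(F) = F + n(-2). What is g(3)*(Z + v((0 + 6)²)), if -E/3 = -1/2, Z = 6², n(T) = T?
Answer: -300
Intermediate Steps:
g(F) = -11 + F (g(F) = -9 + (F - 2) = -9 + (-2 + F) = -11 + F)
Z = 36
E = 3/2 (E = -(-3)/2 = -3*(-½) = 3/2 ≈ 1.5000)
v(Q) = 3/2
g(3)*(Z + v((0 + 6)²)) = (-11 + 3)*(36 + 3/2) = -8*75/2 = -300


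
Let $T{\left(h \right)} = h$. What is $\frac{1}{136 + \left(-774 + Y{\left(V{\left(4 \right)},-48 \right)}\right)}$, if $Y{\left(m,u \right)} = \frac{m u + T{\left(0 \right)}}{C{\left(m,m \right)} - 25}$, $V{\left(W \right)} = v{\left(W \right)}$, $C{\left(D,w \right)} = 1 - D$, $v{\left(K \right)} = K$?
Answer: $- \frac{7}{4418} \approx -0.0015844$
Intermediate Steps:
$V{\left(W \right)} = W$
$Y{\left(m,u \right)} = \frac{m u}{-24 - m}$ ($Y{\left(m,u \right)} = \frac{m u + 0}{\left(1 - m\right) - 25} = \frac{m u}{-24 - m}$)
$\frac{1}{136 + \left(-774 + Y{\left(V{\left(4 \right)},-48 \right)}\right)} = \frac{1}{136 - \left(774 + 4 \left(-48\right) \frac{1}{24 + 4}\right)} = \frac{1}{136 - \left(774 + 4 \left(-48\right) \frac{1}{28}\right)} = \frac{1}{136 + \left(-774 + \frac{48}{7}\right)} = \frac{1}{136 - \frac{5370}{7}} = \frac{1}{- \frac{4418}{7}} = - \frac{7}{4418}$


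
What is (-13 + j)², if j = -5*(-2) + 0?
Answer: 9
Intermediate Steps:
j = 10 (j = 10 + 0 = 10)
(-13 + j)² = (-13 + 10)² = (-3)² = 9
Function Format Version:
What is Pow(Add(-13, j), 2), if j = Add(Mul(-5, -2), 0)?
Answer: 9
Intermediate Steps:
j = 10 (j = Add(10, 0) = 10)
Pow(Add(-13, j), 2) = Pow(Add(-13, 10), 2) = Pow(-3, 2) = 9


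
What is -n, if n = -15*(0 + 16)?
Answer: 240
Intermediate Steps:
n = -240 (n = -15*16 = -240)
-n = -1*(-240) = 240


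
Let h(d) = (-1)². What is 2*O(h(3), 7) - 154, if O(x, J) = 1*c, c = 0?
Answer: -154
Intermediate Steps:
h(d) = 1
O(x, J) = 0 (O(x, J) = 1*0 = 0)
2*O(h(3), 7) - 154 = 2*0 - 154 = 0 - 154 = -154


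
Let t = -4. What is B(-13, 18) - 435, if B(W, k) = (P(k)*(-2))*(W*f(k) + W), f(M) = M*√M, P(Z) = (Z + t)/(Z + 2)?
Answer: -2084/5 + 4914*√2/5 ≈ 973.09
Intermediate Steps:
P(Z) = (-4 + Z)/(2 + Z) (P(Z) = (Z - 4)/(Z + 2) = (-4 + Z)/(2 + Z))
f(M) = M^(3/2)
B(W, k) = -2*(-4 + k)*(W + W*k^(3/2))/(2 + k) (B(W, k) = (((-4 + k)/(2 + k))*(-2))*(W*k^(3/2) + W) = (-2*(-4 + k)/(2 + k))*(W + W*k^(3/2)) = -2*(-4 + k)*(W + W*k^(3/2))/(2 + k))
B(-13, 18) - 435 = -2*(-13)*(1 + 18^(3/2))*(-4 + 18)/(2 + 18) - 435 = -2*(-13)*(1 + 54*√2)*14/20 - 435 = -2*(-13)*1/20*(1 + 54*√2)*14 - 435 = (91/5 + 4914*√2/5) - 435 = -2084/5 + 4914*√2/5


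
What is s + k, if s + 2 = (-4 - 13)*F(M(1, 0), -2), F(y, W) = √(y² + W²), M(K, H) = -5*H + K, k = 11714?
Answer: 11712 - 17*√5 ≈ 11674.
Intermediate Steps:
M(K, H) = K - 5*H
F(y, W) = √(W² + y²)
s = -2 - 17*√5 (s = -2 + (-4 - 13)*√((-2)² + (1 - 5*0)²) = -2 - 17*√(4 + (1 + 0)²) = -2 - 17*√(4 + 1²) = -2 - 17*√(4 + 1) = -2 - 17*√5 ≈ -40.013)
s + k = (-2 - 17*√5) + 11714 = 11712 - 17*√5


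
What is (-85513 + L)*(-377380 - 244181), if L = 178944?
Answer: -58073065791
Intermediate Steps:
(-85513 + L)*(-377380 - 244181) = (-85513 + 178944)*(-377380 - 244181) = 93431*(-621561) = -58073065791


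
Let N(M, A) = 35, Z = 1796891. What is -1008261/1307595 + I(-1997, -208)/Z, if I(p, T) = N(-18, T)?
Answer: -603896450242/783201895715 ≈ -0.77106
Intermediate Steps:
I(p, T) = 35
-1008261/1307595 + I(-1997, -208)/Z = -1008261/1307595 + 35/1796891 = -1008261*1/1307595 + 35*(1/1796891) = -336087/435865 + 35/1796891 = -603896450242/783201895715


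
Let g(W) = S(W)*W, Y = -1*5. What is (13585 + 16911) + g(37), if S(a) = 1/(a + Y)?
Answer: 975909/32 ≈ 30497.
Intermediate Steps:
Y = -5
S(a) = 1/(-5 + a) (S(a) = 1/(a - 5) = 1/(-5 + a))
g(W) = W/(-5 + W)
(13585 + 16911) + g(37) = (13585 + 16911) + 37/(-5 + 37) = 30496 + 37/32 = 975909/32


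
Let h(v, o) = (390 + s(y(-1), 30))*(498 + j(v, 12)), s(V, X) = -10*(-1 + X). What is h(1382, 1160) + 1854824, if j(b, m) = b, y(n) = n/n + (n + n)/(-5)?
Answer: 2042824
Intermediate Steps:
y(n) = 1 - 2*n/5 (y(n) = 1 + (2*n)*(-⅕) = 1 - 2*n/5)
s(V, X) = 10 - 10*X
h(v, o) = 49800 + 100*v (h(v, o) = (390 + (10 - 10*30))*(498 + v) = (390 + (10 - 300))*(498 + v) = (390 - 290)*(498 + v) = 100*(498 + v) = 49800 + 100*v)
h(1382, 1160) + 1854824 = (49800 + 100*1382) + 1854824 = (49800 + 138200) + 1854824 = 188000 + 1854824 = 2042824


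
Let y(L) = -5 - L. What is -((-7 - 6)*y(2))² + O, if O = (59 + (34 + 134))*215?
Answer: 40524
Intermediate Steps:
O = 48805 (O = (59 + 168)*215 = 227*215 = 48805)
-((-7 - 6)*y(2))² + O = -((-7 - 6)*(-5 - 1*2))² + 48805 = -(-13*(-5 - 2))² + 48805 = -(-13*(-7))² + 48805 = -1*91² + 48805 = -1*8281 + 48805 = -8281 + 48805 = 40524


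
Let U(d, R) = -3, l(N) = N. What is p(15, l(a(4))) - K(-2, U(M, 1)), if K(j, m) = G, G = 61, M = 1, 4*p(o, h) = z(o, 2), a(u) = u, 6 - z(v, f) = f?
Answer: -60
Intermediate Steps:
z(v, f) = 6 - f
p(o, h) = 1 (p(o, h) = (6 - 1*2)/4 = (6 - 2)/4 = (¼)*4 = 1)
K(j, m) = 61
p(15, l(a(4))) - K(-2, U(M, 1)) = 1 - 1*61 = 1 - 61 = -60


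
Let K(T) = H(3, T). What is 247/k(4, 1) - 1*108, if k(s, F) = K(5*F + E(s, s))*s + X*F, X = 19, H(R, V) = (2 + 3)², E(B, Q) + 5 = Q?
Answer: -12605/119 ≈ -105.92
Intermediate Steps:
E(B, Q) = -5 + Q
H(R, V) = 25 (H(R, V) = 5² = 25)
K(T) = 25
k(s, F) = 19*F + 25*s (k(s, F) = 25*s + 19*F = 19*F + 25*s)
247/k(4, 1) - 1*108 = 247/(19*1 + 25*4) - 1*108 = 247/(19 + 100) - 108 = 247/119 - 108 = -12605/119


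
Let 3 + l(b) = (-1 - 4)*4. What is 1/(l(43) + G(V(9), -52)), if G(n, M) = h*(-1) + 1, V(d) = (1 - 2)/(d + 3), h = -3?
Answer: -1/19 ≈ -0.052632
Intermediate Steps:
V(d) = -1/(3 + d)
l(b) = -23 (l(b) = -3 + (-1 - 4)*4 = -3 - 5*4 = -3 - 20 = -23)
G(n, M) = 4 (G(n, M) = -3*(-1) + 1 = 3 + 1 = 4)
1/(l(43) + G(V(9), -52)) = 1/(-23 + 4) = 1/(-19) = -1/19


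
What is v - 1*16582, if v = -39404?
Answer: -55986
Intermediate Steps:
v - 1*16582 = -39404 - 1*16582 = -39404 - 16582 = -55986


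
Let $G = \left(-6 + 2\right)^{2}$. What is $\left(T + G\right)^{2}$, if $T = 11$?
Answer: $729$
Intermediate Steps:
$G = 16$ ($G = \left(-4\right)^{2} = 16$)
$\left(T + G\right)^{2} = \left(11 + 16\right)^{2} = 27^{2} = 729$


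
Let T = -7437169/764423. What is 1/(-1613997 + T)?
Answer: -764423/1233783865900 ≈ -6.1958e-7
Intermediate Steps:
T = -7437169/764423 (T = -7437169*1/764423 = -7437169/764423 ≈ -9.7291)
1/(-1613997 + T) = 1/(-1613997 - 7437169/764423) = 1/(-1233783865900/764423) = -764423/1233783865900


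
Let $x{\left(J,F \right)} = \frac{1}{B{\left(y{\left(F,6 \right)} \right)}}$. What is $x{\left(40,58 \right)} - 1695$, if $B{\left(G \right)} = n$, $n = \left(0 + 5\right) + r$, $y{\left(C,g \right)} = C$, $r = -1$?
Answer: $- \frac{6779}{4} \approx -1694.8$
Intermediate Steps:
$n = 4$ ($n = \left(0 + 5\right) - 1 = 5 - 1 = 4$)
$B{\left(G \right)} = 4$
$x{\left(J,F \right)} = \frac{1}{4}$
$x{\left(40,58 \right)} - 1695 = \frac{1}{4} - 1695 = - \frac{6779}{4}$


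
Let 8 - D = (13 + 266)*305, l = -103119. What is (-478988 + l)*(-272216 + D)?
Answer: 207988577421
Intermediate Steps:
D = -85087 (D = 8 - (13 + 266)*305 = 8 - 279*305 = 8 - 1*85095 = 8 - 85095 = -85087)
(-478988 + l)*(-272216 + D) = (-478988 - 103119)*(-272216 - 85087) = -582107*(-357303) = 207988577421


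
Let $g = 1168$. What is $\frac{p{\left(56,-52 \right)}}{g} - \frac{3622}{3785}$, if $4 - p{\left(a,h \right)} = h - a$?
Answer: $- \frac{237911}{276305} \approx -0.86104$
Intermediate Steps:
$p{\left(a,h \right)} = 4 + a - h$ ($p{\left(a,h \right)} = 4 - \left(h - a\right) = 4 + \left(a - h\right) = 4 + a - h$)
$\frac{p{\left(56,-52 \right)}}{g} - \frac{3622}{3785} = \frac{4 + 56 - -52}{1168} - \frac{3622}{3785} = \left(4 + 56 + 52\right) \frac{1}{1168} - \frac{3622}{3785} = 112 \cdot \frac{1}{1168} - \frac{3622}{3785} = \frac{7}{73} - \frac{3622}{3785} = - \frac{237911}{276305}$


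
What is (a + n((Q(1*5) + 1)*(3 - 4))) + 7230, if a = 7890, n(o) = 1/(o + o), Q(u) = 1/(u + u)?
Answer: 166315/11 ≈ 15120.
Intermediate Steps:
Q(u) = 1/(2*u)
n(o) = 1/(2*o)
(a + n((Q(1*5) + 1)*(3 - 4))) + 7230 = (7890 + 1/(2*(((1/(2*((1*5))) + 1)*(3 - 4))))) + 7230 = (7890 + 1/(2*((((½)/5 + 1)*(-1))))) + 7230 = (7890 + 1/(2*((((½)*(⅕) + 1)*(-1))))) + 7230 = (7890 + 1/(2*(((⅒ + 1)*(-1))))) + 7230 = (7890 + 1/(2*(((11/10)*(-1))))) + 7230 = (7890 + 1/(2*(-11/10))) + 7230 = (7890 + (½)*(-10/11)) + 7230 = (7890 - 5/11) + 7230 = 86785/11 + 7230 = 166315/11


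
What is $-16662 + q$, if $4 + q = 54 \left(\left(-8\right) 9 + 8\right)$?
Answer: $-20122$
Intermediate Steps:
$q = -3460$ ($q = -4 + 54 \left(\left(-8\right) 9 + 8\right) = -4 + 54 \left(-72 + 8\right) = -4 + 54 \left(-64\right) = -4 - 3456 = -3460$)
$-16662 + q = -16662 - 3460 = -20122$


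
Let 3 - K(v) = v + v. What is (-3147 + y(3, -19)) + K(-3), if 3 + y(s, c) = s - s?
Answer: -3141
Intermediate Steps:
K(v) = 3 - 2*v (K(v) = 3 - (v + v) = 3 - 2*v)
y(s, c) = -3 (y(s, c) = -3 + (s - s) = -3 + 0 = -3)
(-3147 + y(3, -19)) + K(-3) = (-3147 - 3) + (3 - 2*(-3)) = -3150 + (3 + 6) = -3150 + 9 = -3141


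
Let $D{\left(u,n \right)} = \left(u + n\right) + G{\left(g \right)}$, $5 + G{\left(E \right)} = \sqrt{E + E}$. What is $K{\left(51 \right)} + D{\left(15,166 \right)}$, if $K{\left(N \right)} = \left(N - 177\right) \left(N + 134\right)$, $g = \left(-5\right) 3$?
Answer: $-23134 + i \sqrt{30} \approx -23134.0 + 5.4772 i$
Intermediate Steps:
$g = -15$
$K{\left(N \right)} = \left(-177 + N\right) \left(134 + N\right)$
$G{\left(E \right)} = -5 + \sqrt{2} \sqrt{E}$ ($G{\left(E \right)} = -5 + \sqrt{E + E} = -5 + \sqrt{2 E} = -5 + \sqrt{2} \sqrt{E}$)
$D{\left(u,n \right)} = -5 + n + u + i \sqrt{30}$ ($D{\left(u,n \right)} = \left(u + n\right) - \left(5 - \sqrt{2} \sqrt{-15}\right) = \left(n + u\right) - \left(5 - \sqrt{2} i \sqrt{15}\right) = \left(n + u\right) - \left(5 - i \sqrt{30}\right) = -5 + n + u + i \sqrt{30}$)
$K{\left(51 \right)} + D{\left(15,166 \right)} = \left(-23718 + 51^{2} - 2193\right) + \left(-5 + 166 + 15 + i \sqrt{30}\right) = \left(-23718 + 2601 - 2193\right) + \left(176 + i \sqrt{30}\right) = -23310 + \left(176 + i \sqrt{30}\right) = -23134 + i \sqrt{30}$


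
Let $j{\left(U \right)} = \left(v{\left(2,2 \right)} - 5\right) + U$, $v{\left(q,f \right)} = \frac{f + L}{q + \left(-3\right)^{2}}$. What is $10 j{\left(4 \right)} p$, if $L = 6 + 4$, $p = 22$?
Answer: $20$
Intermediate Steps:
$L = 10$
$v{\left(q,f \right)} = \frac{10 + f}{9 + q}$ ($v{\left(q,f \right)} = \frac{f + 10}{q + \left(-3\right)^{2}} = \frac{10 + f}{q + 9} = \frac{10 + f}{9 + q}$)
$j{\left(U \right)} = - \frac{43}{11} + U$ ($j{\left(U \right)} = \left(\frac{10 + 2}{9 + 2} - 5\right) + U = \left(\frac{1}{11} \cdot 12 - 5\right) + U = \left(\frac{12}{11} - 5\right) + U = - \frac{43}{11} + U$)
$10 j{\left(4 \right)} p = 10 \left(- \frac{43}{11} + 4\right) 22 = 10 \cdot \frac{1}{11} \cdot 22 = \frac{10}{11} \cdot 22 = 20$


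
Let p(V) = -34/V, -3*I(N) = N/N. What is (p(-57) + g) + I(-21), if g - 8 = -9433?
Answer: -179070/19 ≈ -9424.7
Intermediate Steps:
I(N) = -1/3 (I(N) = -N/(3*N) = -1/3*1 = -1/3)
g = -9425 (g = 8 - 9433 = -9425)
(p(-57) + g) + I(-21) = (-34/(-57) - 9425) - 1/3 = (-34*(-1/57) - 9425) - 1/3 = (34/57 - 9425) - 1/3 = -537191/57 - 1/3 = -179070/19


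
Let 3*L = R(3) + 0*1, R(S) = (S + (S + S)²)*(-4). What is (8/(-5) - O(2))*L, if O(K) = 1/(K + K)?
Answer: 481/5 ≈ 96.200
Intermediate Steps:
O(K) = 1/(2*K)
R(S) = -16*S² - 4*S (R(S) = (S + (2*S)²)*(-4) = (S + 4*S²)*(-4) = -16*S² - 4*S)
L = -52 (L = (-4*3*(1 + 4*3) + 0*1)/3 = (-4*3*(1 + 12) + 0)/3 = (-4*3*13 + 0)/3 = (-156 + 0)/3 = (⅓)*(-156) = -52)
(8/(-5) - O(2))*L = (8/(-5) - 1/(2*2))*(-52) = (8*(-⅕) - 1/(2*2))*(-52) = (-8/5 - 1*¼)*(-52) = (-8/5 - ¼)*(-52) = -37/20*(-52) = 481/5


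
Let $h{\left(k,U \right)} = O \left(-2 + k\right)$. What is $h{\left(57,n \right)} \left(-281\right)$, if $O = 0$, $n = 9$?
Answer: $0$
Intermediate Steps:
$h{\left(k,U \right)} = 0$ ($h{\left(k,U \right)} = 0 \left(-2 + k\right) = 0$)
$h{\left(57,n \right)} \left(-281\right) = 0 \left(-281\right) = 0$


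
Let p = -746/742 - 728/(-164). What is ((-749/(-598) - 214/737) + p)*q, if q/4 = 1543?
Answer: 90940611582830/3351941593 ≈ 27131.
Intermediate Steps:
p = 52229/15211 (p = -746*1/742 - 728*(-1/164) = -373/371 + 182/41 = 52229/15211 ≈ 3.4336)
q = 6172 (q = 4*1543 = 6172)
((-749/(-598) - 214/737) + p)*q = ((-749/(-598) - 214/737) + 52229/15211)*6172 = ((-749*(-1/598) - 214*1/737) + 52229/15211)*6172 = ((749/598 - 214/737) + 52229/15211)*6172 = (424041/440726 + 52229/15211)*6172 = (29468765905/6703883186)*6172 = 90940611582830/3351941593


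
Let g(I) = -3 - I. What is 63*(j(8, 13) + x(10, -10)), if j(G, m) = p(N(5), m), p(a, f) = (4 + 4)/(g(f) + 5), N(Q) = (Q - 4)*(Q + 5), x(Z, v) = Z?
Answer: 6426/11 ≈ 584.18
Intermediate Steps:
N(Q) = (-4 + Q)*(5 + Q)
p(a, f) = 8/(2 - f) (p(a, f) = (4 + 4)/((-3 - f) + 5) = 8/(2 - f))
j(G, m) = -8/(-2 + m)
63*(j(8, 13) + x(10, -10)) = 63*(-8/(-2 + 13) + 10) = 63*(-8/11 + 10) = 63*(102/11) = 6426/11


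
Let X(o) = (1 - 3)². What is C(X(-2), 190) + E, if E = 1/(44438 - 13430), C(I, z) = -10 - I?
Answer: -434111/31008 ≈ -14.000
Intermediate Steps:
X(o) = 4 (X(o) = (-2)² = 4)
E = 1/31008 ≈ 3.2250e-5
C(X(-2), 190) + E = (-10 - 1*4) + 1/31008 = (-10 - 4) + 1/31008 = -14 + 1/31008 = -434111/31008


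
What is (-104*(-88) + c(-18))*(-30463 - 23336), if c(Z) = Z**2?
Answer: -509799324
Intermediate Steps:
(-104*(-88) + c(-18))*(-30463 - 23336) = (-104*(-88) + (-18)**2)*(-30463 - 23336) = (9152 + 324)*(-53799) = 9476*(-53799) = -509799324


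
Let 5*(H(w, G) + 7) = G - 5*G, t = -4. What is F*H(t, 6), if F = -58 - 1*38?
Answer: 5664/5 ≈ 1132.8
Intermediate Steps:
H(w, G) = -7 - 4*G/5 (H(w, G) = -7 + (G - 5*G)/5 = -7 + (-4*G)/5 = -7 - 4*G/5)
F = -96 (F = -58 - 38 = -96)
F*H(t, 6) = -96*(-7 - ⅘*6) = -96*(-7 - 24/5) = -96*(-59/5) = 5664/5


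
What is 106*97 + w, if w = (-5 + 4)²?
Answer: 10283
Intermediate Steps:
w = 1 (w = (-1)² = 1)
106*97 + w = 106*97 + 1 = 10282 + 1 = 10283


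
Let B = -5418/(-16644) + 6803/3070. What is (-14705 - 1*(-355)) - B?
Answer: -30557206683/2129045 ≈ -14353.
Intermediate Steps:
B = 5410933/2129045 (B = -5418*(-1/16644) + 6803*(1/3070) = 903/2774 + 6803/3070 = 5410933/2129045 ≈ 2.5415)
(-14705 - 1*(-355)) - B = (-14705 - 1*(-355)) - 1*5410933/2129045 = (-14705 + 355) - 5410933/2129045 = -14350 - 5410933/2129045 = -30557206683/2129045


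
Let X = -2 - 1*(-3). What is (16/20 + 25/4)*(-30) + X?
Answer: -421/2 ≈ -210.50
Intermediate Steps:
X = 1 (X = -2 + 3 = 1)
(16/20 + 25/4)*(-30) + X = (16/20 + 25/4)*(-30) + 1 = (16*(1/20) + 25*(¼))*(-30) + 1 = (⅘ + 25/4)*(-30) + 1 = (141/20)*(-30) + 1 = -423/2 + 1 = -421/2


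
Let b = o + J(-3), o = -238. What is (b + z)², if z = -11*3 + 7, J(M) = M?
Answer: 71289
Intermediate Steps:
z = -26 (z = -33 + 7 = -26)
b = -241 (b = -238 - 3 = -241)
(b + z)² = (-241 - 26)² = (-267)² = 71289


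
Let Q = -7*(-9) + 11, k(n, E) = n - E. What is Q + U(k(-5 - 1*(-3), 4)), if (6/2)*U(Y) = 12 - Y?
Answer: 80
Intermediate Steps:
U(Y) = 4 - Y/3 (U(Y) = (12 - Y)/3 = 4 - Y/3)
Q = 74 (Q = 63 + 11 = 74)
Q + U(k(-5 - 1*(-3), 4)) = 74 + (4 - ((-5 - 1*(-3)) - 1*4)/3) = 74 + (4 - ((-5 + 3) - 4)/3) = 74 + (4 - (-2 - 4)/3) = 74 + (4 - ⅓*(-6)) = 74 + (4 + 2) = 74 + 6 = 80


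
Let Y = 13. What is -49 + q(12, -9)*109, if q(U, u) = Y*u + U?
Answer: -11494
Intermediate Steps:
q(U, u) = U + 13*u (q(U, u) = 13*u + U = U + 13*u)
-49 + q(12, -9)*109 = -49 + (12 + 13*(-9))*109 = -49 + (12 - 117)*109 = -49 - 105*109 = -49 - 11445 = -11494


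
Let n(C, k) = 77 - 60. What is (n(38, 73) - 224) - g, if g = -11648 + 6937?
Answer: 4504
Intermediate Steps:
n(C, k) = 17
g = -4711
(n(38, 73) - 224) - g = (17 - 224) - 1*(-4711) = -207 + 4711 = 4504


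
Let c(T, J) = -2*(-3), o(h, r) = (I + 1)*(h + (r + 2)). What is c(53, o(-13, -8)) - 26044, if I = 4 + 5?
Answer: -26038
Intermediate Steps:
I = 9
o(h, r) = 20 + 10*h + 10*r (o(h, r) = (9 + 1)*(h + (r + 2)) = 10*(h + (2 + r)) = 10*(2 + h + r) = 20 + 10*h + 10*r)
c(T, J) = 6
c(53, o(-13, -8)) - 26044 = 6 - 26044 = -26038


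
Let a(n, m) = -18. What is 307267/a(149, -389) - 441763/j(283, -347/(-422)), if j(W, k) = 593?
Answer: -190161065/10674 ≈ -17815.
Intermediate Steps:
307267/a(149, -389) - 441763/j(283, -347/(-422)) = 307267/(-18) - 441763/593 = 307267*(-1/18) - 441763*1/593 = -307267/18 - 441763/593 = -190161065/10674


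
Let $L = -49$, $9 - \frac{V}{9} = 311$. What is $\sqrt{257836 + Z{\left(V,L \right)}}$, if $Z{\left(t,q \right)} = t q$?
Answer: $\sqrt{391018} \approx 625.31$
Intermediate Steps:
$V = -2718$ ($V = 81 - 2799 = -2718$)
$Z{\left(t,q \right)} = q t$
$\sqrt{257836 + Z{\left(V,L \right)}} = \sqrt{257836 - -133182} = \sqrt{257836 + 133182} = \sqrt{391018}$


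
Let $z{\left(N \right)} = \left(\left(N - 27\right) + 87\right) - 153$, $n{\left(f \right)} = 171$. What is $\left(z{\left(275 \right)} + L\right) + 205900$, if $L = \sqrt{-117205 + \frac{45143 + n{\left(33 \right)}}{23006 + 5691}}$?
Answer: $206082 + \frac{27 i \sqrt{132399320203}}{28697} \approx 2.0608 \cdot 10^{5} + 342.35 i$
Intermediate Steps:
$z{\left(N \right)} = -93 + N$ ($z{\left(N \right)} = \left(\left(-27 + N\right) + 87\right) - 153 = \left(60 + N\right) - 153 = -93 + N$)
$L = \frac{27 i \sqrt{132399320203}}{28697}$ ($L = \sqrt{-117205 + \frac{45143 + 171}{23006 + 5691}} = \sqrt{-117205 + \frac{45314}{28697}} = \sqrt{- \frac{3363386571}{28697}} = \frac{27 i \sqrt{132399320203}}{28697} \approx 342.35 i$)
$\left(z{\left(275 \right)} + L\right) + 205900 = \left(\left(-93 + 275\right) + \frac{27 i \sqrt{132399320203}}{28697}\right) + 205900 = \left(182 + \frac{27 i \sqrt{132399320203}}{28697}\right) + 205900 = 206082 + \frac{27 i \sqrt{132399320203}}{28697}$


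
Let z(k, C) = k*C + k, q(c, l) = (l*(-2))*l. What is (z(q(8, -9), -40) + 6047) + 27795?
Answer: 40160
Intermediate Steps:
q(c, l) = -2*l² (q(c, l) = (-2*l)*l = -2*l²)
z(k, C) = k + C*k (z(k, C) = C*k + k = k + C*k)
(z(q(8, -9), -40) + 6047) + 27795 = ((-2*(-9)²)*(1 - 40) + 6047) + 27795 = (-2*81*(-39) + 6047) + 27795 = (-162*(-39) + 6047) + 27795 = (6318 + 6047) + 27795 = 12365 + 27795 = 40160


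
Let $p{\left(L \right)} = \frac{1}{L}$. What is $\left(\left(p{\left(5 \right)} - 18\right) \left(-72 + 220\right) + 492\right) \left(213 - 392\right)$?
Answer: $\frac{1917448}{5} \approx 3.8349 \cdot 10^{5}$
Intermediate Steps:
$\left(\left(p{\left(5 \right)} - 18\right) \left(-72 + 220\right) + 492\right) \left(213 - 392\right) = \left(\left(\frac{1}{5} - 18\right) \left(-72 + 220\right) + 492\right) \left(213 - 392\right) = \left(\left(\frac{1}{5} - 18\right) 148 + 492\right) \left(-179\right) = \left(\left(- \frac{89}{5}\right) 148 + 492\right) \left(-179\right) = \left(- \frac{13172}{5} + 492\right) \left(-179\right) = \left(- \frac{10712}{5}\right) \left(-179\right) = \frac{1917448}{5}$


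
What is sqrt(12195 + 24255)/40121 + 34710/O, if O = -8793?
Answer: -11570/2931 + 135*sqrt(2)/40121 ≈ -3.9427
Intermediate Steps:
sqrt(12195 + 24255)/40121 + 34710/O = sqrt(12195 + 24255)/40121 + 34710/(-8793) = sqrt(36450)*(1/40121) + 34710*(-1/8793) = (135*sqrt(2))*(1/40121) - 11570/2931 = 135*sqrt(2)/40121 - 11570/2931 = -11570/2931 + 135*sqrt(2)/40121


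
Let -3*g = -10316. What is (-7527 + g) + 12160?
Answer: 24215/3 ≈ 8071.7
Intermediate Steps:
g = 10316/3 (g = -1/3*(-10316) = 10316/3 ≈ 3438.7)
(-7527 + g) + 12160 = (-7527 + 10316/3) + 12160 = -12265/3 + 12160 = 24215/3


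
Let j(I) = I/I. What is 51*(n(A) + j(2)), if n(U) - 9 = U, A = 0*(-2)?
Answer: 510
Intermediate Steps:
A = 0
n(U) = 9 + U
j(I) = 1
51*(n(A) + j(2)) = 51*((9 + 0) + 1) = 51*(9 + 1) = 51*10 = 510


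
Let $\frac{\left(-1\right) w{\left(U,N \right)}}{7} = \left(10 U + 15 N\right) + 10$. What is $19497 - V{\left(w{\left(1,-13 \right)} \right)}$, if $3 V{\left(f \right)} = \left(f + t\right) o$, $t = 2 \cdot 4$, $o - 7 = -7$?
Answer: $19497$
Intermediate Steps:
$o = 0$ ($o = 7 - 7 = 0$)
$w{\left(U,N \right)} = -70 - 105 N - 70 U$ ($w{\left(U,N \right)} = - 7 \left(\left(10 U + 15 N\right) + 10\right) = - 7 \left(10 + 10 U + 15 N\right) = -70 - 105 N - 70 U$)
$t = 8$
$V{\left(f \right)} = 0$ ($V{\left(f \right)} = \frac{\left(f + 8\right) 0}{3} = \frac{\left(8 + f\right) 0}{3} = \frac{1}{3} \cdot 0 = 0$)
$19497 - V{\left(w{\left(1,-13 \right)} \right)} = 19497 - 0 = 19497 + 0 = 19497$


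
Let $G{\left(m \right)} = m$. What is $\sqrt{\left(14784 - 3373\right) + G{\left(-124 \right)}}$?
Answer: $\sqrt{11287} \approx 106.24$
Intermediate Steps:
$\sqrt{\left(14784 - 3373\right) + G{\left(-124 \right)}} = \sqrt{\left(14784 - 3373\right) - 124} = \sqrt{11411 - 124} = \sqrt{11287}$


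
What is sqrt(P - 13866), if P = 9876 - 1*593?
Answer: I*sqrt(4583) ≈ 67.698*I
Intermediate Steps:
P = 9283 (P = 9876 - 593 = 9283)
sqrt(P - 13866) = sqrt(9283 - 13866) = sqrt(-4583) = I*sqrt(4583)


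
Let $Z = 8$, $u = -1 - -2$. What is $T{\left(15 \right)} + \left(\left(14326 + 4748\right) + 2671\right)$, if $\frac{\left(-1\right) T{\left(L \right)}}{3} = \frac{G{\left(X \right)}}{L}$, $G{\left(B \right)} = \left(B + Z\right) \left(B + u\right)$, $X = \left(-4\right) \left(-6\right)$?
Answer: $21585$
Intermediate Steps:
$X = 24$
$u = 1$ ($u = -1 + 2 = 1$)
$G{\left(B \right)} = \left(1 + B\right) \left(8 + B\right)$ ($G{\left(B \right)} = \left(B + 8\right) \left(B + 1\right) = \left(8 + B\right) \left(1 + B\right) = \left(1 + B\right) \left(8 + B\right)$)
$T{\left(L \right)} = - \frac{2400}{L}$ ($T{\left(L \right)} = - 3 \frac{8 + 24^{2} + 9 \cdot 24}{L} = - 3 \frac{8 + 576 + 216}{L} = - 3 \frac{800}{L} = - \frac{2400}{L}$)
$T{\left(15 \right)} + \left(\left(14326 + 4748\right) + 2671\right) = - \frac{2400}{15} + \left(\left(14326 + 4748\right) + 2671\right) = \left(-2400\right) \frac{1}{15} + \left(19074 + 2671\right) = -160 + 21745 = 21585$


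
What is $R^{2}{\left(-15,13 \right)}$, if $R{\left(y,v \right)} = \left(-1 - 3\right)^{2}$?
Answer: $256$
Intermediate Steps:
$R{\left(y,v \right)} = 16$ ($R{\left(y,v \right)} = \left(-4\right)^{2} = 16$)
$R^{2}{\left(-15,13 \right)} = 16^{2} = 256$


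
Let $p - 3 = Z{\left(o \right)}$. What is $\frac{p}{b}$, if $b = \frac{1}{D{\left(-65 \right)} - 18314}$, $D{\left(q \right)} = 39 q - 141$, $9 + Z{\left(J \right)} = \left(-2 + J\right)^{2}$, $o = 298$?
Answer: $-1838933900$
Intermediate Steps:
$Z{\left(J \right)} = -9 + \left(-2 + J\right)^{2}$
$D{\left(q \right)} = -141 + 39 q$ ($D{\left(q \right)} = 39 q - 141 = -141 + 39 q$)
$p = 87610$ ($p = 3 - \left(9 - \left(-2 + 298\right)^{2}\right) = 3 - \left(9 - 296^{2}\right) = 3 + \left(-9 + 87616\right) = 3 + 87607 = 87610$)
$b = - \frac{1}{20990}$ ($b = \frac{1}{\left(-141 + 39 \left(-65\right)\right) - 18314} = \frac{1}{\left(-141 - 2535\right) - 18314} = \frac{1}{-2676 - 18314} = \frac{1}{-20990} = - \frac{1}{20990} \approx -4.7642 \cdot 10^{-5}$)
$\frac{p}{b} = \frac{87610}{- \frac{1}{20990}} = 87610 \left(-20990\right) = -1838933900$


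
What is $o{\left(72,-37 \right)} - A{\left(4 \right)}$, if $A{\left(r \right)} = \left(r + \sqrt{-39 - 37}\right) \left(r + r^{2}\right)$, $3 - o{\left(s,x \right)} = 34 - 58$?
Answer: $-53 - 40 i \sqrt{19} \approx -53.0 - 174.36 i$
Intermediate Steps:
$o{\left(s,x \right)} = 27$ ($o{\left(s,x \right)} = 3 - \left(34 - 58\right) = 3 - -24 = 3 + 24 = 27$)
$A{\left(r \right)} = \left(r + r^{2}\right) \left(r + 2 i \sqrt{19}\right)$ ($A{\left(r \right)} = \left(r + \sqrt{-76}\right) \left(r + r^{2}\right) = \left(r + 2 i \sqrt{19}\right) \left(r + r^{2}\right) = \left(r + r^{2}\right) \left(r + 2 i \sqrt{19}\right)$)
$o{\left(72,-37 \right)} - A{\left(4 \right)} = 27 - 4 \left(4 + 4^{2} + 2 i \sqrt{19} + 2 i 4 \sqrt{19}\right) = 27 - 4 \left(4 + 16 + 2 i \sqrt{19} + 8 i \sqrt{19}\right) = 27 - 4 \left(20 + 10 i \sqrt{19}\right) = 27 - \left(80 + 40 i \sqrt{19}\right) = -53 - 40 i \sqrt{19}$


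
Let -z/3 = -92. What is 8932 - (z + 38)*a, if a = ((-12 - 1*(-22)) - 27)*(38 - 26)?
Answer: 72988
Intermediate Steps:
z = 276 (z = -3*(-92) = 276)
a = -204 (a = ((-12 + 22) - 27)*12 = (10 - 27)*12 = -17*12 = -204)
8932 - (z + 38)*a = 8932 - (276 + 38)*(-204) = 8932 - 314*(-204) = 8932 - 1*(-64056) = 8932 + 64056 = 72988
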